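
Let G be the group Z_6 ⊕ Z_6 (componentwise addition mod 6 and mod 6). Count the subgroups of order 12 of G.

|G| = 36 and 12 | 36, so subgroups of order 12 are possible by Lagrange.
The subgroups of order 12 are: {(0,0), (0,1), (0,2), (0,3), (0,4), (0,5), (3,0), (3,1), (3,2), (3,3), (3,4), (3,5)}; {(0,0), (0,3), (1,0), (1,3), (2,0), (2,3), (3,0), (3,3), (4,0), (4,3), (5,0), (5,3)}; {(0,0), (0,3), (1,1), (1,4), (2,2), (2,5), (3,0), (3,3), (4,1), (4,4), (5,2), (5,5)}; {(0,0), (0,3), (1,2), (1,5), (2,1), (2,4), (3,0), (3,3), (4,2), (4,5), (5,1), (5,4)}.
So G has 4 subgroups of order 12.

4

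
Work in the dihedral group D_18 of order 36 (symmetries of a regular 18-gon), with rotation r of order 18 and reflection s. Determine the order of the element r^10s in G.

Computing powers of r^10s: the smallest k with (r^10s)^k = e is k = 2.

2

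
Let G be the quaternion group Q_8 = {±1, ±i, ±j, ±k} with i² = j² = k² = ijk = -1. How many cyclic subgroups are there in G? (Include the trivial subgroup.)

5

Group the elements of G by the cyclic subgroup they generate; each cyclic subgroup of order d accounts for φ(d) elements.
Cyclic subgroups by order — order 1: 1; order 2: 1; order 4: 3.
Total: 5.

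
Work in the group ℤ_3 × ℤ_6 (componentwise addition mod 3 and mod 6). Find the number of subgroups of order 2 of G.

|G| = 18 and 2 | 18, so subgroups of order 2 are possible by Lagrange.
The subgroups of order 2 are: {(0,0), (0,3)}.
So G has 1 subgroup of order 2.

1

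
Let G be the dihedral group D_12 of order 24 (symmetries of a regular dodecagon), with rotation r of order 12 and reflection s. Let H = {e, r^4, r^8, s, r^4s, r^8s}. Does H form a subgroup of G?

Yes

|H| = 6 divides |G| = 24, consistent with Lagrange.
H contains the identity, every element's inverse is in H, and H is closed under ·: it is a subgroup.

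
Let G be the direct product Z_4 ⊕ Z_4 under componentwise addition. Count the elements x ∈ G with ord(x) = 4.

12

An element (a,b) has order lcm(ord(a), ord(b)); count pairs with lcm equal to 4.
Enumerating gives 12 such elements.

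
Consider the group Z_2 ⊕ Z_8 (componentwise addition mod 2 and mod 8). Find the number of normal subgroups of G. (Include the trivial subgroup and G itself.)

G is abelian, so every subgroup is normal.
G has 11 subgroups in total, hence 11 normal subgroups.

11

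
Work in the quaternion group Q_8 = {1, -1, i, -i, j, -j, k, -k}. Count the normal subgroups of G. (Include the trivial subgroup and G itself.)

G has 6 subgroups. Checking conjugation-invariance by order — order 1: 1/1 normal; order 2: 1/1 normal; order 4: 3/3 normal; order 8: 1/1 normal.
Total normal subgroups: 6.

6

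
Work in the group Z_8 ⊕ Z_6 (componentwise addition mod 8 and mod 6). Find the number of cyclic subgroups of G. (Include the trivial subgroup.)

Group the elements of G by the cyclic subgroup they generate; each cyclic subgroup of order d accounts for φ(d) elements.
Cyclic subgroups by order — order 1: 1; order 2: 3; order 3: 1; order 4: 2; order 6: 3; order 8: 2; order 12: 2; order 24: 2.
Total: 16.

16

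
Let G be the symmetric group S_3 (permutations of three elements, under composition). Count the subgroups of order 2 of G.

3

|G| = 6 and 2 | 6, so subgroups of order 2 are possible by Lagrange.
The subgroups of order 2 are: {e, (1 2)}; {e, (1 3)}; {e, (2 3)}.
So G has 3 subgroups of order 2.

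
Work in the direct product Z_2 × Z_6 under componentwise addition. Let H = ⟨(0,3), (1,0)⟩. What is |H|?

4

|⟨(0,3)⟩| = 2 and |⟨(1,0)⟩| = 2, so |H| is a multiple of lcm(2, 2) = 2 and divides |G| = 12.
Closing under the operation: H = {(0,0), (0,3), (1,0), (1,3)}, so |H| = 4.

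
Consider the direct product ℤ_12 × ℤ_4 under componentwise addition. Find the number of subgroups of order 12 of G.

7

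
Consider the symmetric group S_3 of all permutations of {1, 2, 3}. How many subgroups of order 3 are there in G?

1

|G| = 6 and 3 | 6, so subgroups of order 3 are possible by Lagrange.
The subgroups of order 3 are: {e, (1 2 3), (1 3 2)}.
So G has 1 subgroup of order 3.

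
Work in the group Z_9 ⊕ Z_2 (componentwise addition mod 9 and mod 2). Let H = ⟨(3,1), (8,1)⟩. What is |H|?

|⟨(3,1)⟩| = 6 and |⟨(8,1)⟩| = 18, so |H| is a multiple of lcm(6, 18) = 18 and divides |G| = 18.
Closing {(3,1), (8,1)} under the group operation gives all of G, so |H| = 18.

18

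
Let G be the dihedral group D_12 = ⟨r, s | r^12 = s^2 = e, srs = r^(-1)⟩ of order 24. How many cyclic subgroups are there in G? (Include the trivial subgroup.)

18

A cyclic subgroup of order d is generated by each of its φ(d) elements of order d, so the cyclic subgroups of order d number (#elements of order d)/φ(d).
Cyclic subgroups by order — order 1: 1; order 2: 13; order 3: 1; order 4: 1; order 6: 1; order 12: 1.
Total: 18.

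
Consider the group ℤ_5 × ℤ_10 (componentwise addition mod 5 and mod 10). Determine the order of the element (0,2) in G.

The order of (0,2) in Z_5 × Z_10 is lcm(ord(0) in Z_5, ord(2) in Z_10).
ord(0) = 1 and ord(2) = 5, so |⟨(0,2)⟩| = lcm(1, 5) = 5.

5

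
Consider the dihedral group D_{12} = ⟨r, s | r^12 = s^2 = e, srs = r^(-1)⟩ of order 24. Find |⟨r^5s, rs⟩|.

6

|⟨r^5s⟩| = 2 and |⟨rs⟩| = 2, so |H| is a multiple of lcm(2, 2) = 2 and divides |G| = 24.
Closing under the operation: H = {e, r^4, r^8, rs, r^5s, r^9s}, so |H| = 6.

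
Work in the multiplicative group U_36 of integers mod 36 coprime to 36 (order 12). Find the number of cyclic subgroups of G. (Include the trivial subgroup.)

8

Each element a generates a cyclic subgroup ⟨a⟩; distinct elements may generate the same one (a cyclic group of order d has φ(d) generators).
Cyclic subgroups by order — order 1: 1; order 2: 3; order 3: 1; order 6: 3.
Total: 8.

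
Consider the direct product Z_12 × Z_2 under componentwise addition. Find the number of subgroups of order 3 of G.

|G| = 24 and 3 | 24, so subgroups of order 3 are possible by Lagrange.
The subgroups of order 3 are: {(0,0), (4,0), (8,0)}.
So G has 1 subgroup of order 3.

1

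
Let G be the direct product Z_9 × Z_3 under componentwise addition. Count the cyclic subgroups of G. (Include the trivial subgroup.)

A cyclic subgroup of order d is generated by each of its φ(d) elements of order d, so the cyclic subgroups of order d number (#elements of order d)/φ(d).
Cyclic subgroups by order — order 1: 1; order 3: 4; order 9: 3.
Total: 8.

8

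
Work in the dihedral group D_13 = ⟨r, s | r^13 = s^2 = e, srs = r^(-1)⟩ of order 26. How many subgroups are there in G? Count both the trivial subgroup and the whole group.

|G| = 26, so by Lagrange every subgroup order divides 26. Divisors: 1, 2, 13, 26.
Subgroups by order — order 1: 1; order 2: 13; order 13: 1; order 26: 1.
Total: 1 + 13 + 1 + 1 = 16.

16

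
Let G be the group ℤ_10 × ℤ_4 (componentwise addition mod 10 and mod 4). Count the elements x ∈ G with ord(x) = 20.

An element (a,b) has order lcm(ord(a), ord(b)); count pairs with lcm equal to 20.
Enumerating gives 16 such elements.

16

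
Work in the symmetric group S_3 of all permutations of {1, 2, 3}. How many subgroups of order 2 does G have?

3

|G| = 6 and 2 | 6, so subgroups of order 2 are possible by Lagrange.
The subgroups of order 2 are: {e, (1 2)}; {e, (1 3)}; {e, (2 3)}.
So G has 3 subgroups of order 2.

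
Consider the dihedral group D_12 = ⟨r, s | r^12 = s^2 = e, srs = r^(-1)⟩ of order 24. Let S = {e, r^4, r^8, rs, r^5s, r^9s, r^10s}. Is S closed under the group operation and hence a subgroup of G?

|S| = 7 does not divide |G| = 24, so by Lagrange S is not a subgroup.

No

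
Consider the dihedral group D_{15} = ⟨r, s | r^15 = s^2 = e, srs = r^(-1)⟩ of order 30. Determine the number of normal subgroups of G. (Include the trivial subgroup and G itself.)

G has 28 subgroups. Checking conjugation-invariance by order — order 1: 1/1 normal; order 2: 0/15 normal; order 3: 1/1 normal; order 5: 1/1 normal; order 6: 0/5 normal; order 10: 0/3 normal; order 15: 1/1 normal; order 30: 1/1 normal.
Total normal subgroups: 5.

5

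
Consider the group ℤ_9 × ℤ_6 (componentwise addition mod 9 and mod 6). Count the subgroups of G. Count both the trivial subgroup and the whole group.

|G| = 54, so by Lagrange every subgroup order divides 54. Divisors: 1, 2, 3, 6, 9, 18, 27, 54.
Subgroups by order — order 1: 1; order 2: 1; order 3: 4; order 6: 4; order 9: 4; order 18: 4; order 27: 1; order 54: 1.
Total: 1 + 1 + 4 + 4 + 4 + 4 + 1 + 1 = 20.

20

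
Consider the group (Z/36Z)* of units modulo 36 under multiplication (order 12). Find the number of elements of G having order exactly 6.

The elements of order 6 are: 5, 7, 11, 23, 29, 31.
That's 6.

6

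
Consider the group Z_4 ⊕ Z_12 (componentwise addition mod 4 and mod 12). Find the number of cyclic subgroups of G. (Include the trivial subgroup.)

20

Group the elements of G by the cyclic subgroup they generate; each cyclic subgroup of order d accounts for φ(d) elements.
Cyclic subgroups by order — order 1: 1; order 2: 3; order 3: 1; order 4: 6; order 6: 3; order 12: 6.
Total: 20.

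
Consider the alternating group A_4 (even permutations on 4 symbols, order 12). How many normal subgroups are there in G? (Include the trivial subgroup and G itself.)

G has 10 subgroups. Checking conjugation-invariance by order — order 1: 1/1 normal; order 2: 0/3 normal; order 3: 0/4 normal; order 4: 1/1 normal; order 12: 1/1 normal.
Total normal subgroups: 3.

3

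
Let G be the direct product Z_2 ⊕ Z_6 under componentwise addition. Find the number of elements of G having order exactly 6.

6

An element (a,b) has order lcm(ord(a), ord(b)); count pairs with lcm equal to 6.
Enumerating gives 6 such elements.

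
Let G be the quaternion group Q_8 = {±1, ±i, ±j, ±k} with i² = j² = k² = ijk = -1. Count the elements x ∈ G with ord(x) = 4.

6

The elements of order 4 are: i, -i, j, -j, k, -k.
That's 6.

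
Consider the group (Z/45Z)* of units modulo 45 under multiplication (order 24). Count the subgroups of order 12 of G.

|G| = 24 and 12 | 24, so subgroups of order 12 are possible by Lagrange.
The subgroups of order 12 are: {1, 4, 11, 14, 16, 19, 26, 29, 31, 34, 41, 44}; {1, 4, 7, 13, 16, 19, 22, 28, 31, 34, 37, 43}; {1, 2, 4, 8, 16, 17, 19, 23, 31, 32, 34, 38}.
So G has 3 subgroups of order 12.

3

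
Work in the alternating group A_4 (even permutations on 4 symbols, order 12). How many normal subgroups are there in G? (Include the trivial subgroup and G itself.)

3

G has 10 subgroups. Checking conjugation-invariance by order — order 1: 1/1 normal; order 2: 0/3 normal; order 3: 0/4 normal; order 4: 1/1 normal; order 12: 1/1 normal.
Total normal subgroups: 3.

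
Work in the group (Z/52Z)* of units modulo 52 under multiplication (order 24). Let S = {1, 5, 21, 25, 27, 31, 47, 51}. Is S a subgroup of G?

|S| = 8 divides |G| = 24, consistent with Lagrange.
S contains the identity, every element's inverse is in S, and S is closed under ·: it is a subgroup.

Yes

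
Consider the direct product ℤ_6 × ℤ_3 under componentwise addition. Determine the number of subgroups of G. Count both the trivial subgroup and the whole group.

12

|G| = 18, so by Lagrange every subgroup order divides 18. Divisors: 1, 2, 3, 6, 9, 18.
Subgroups by order — order 1: 1; order 2: 1; order 3: 4; order 6: 4; order 9: 1; order 18: 1.
Total: 1 + 1 + 4 + 4 + 1 + 1 = 12.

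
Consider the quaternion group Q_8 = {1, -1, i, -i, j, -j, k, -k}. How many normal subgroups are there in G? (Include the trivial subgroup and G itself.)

G has 6 subgroups. Checking conjugation-invariance by order — order 1: 1/1 normal; order 2: 1/1 normal; order 4: 3/3 normal; order 8: 1/1 normal.
Total normal subgroups: 6.

6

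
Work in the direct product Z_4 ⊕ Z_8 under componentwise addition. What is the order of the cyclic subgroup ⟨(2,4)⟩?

2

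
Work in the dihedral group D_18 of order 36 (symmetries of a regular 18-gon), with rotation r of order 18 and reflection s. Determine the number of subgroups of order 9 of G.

1

|G| = 36 and 9 | 36, so subgroups of order 9 are possible by Lagrange.
The subgroups of order 9 are: {e, r^2, r^4, r^6, r^8, r^10, r^12, r^14, r^16}.
So G has 1 subgroup of order 9.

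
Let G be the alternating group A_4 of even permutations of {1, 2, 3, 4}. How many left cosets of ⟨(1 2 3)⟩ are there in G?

|⟨(1 2 3)⟩| = 3 and |G| = 12.
By Lagrange, [G : H] = |G|/|H| = 12/3 = 4.

4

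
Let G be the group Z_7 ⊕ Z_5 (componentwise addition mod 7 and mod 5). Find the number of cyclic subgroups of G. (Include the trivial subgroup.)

4

Group the elements of G by the cyclic subgroup they generate; each cyclic subgroup of order d accounts for φ(d) elements.
Cyclic subgroups by order — order 1: 1; order 5: 1; order 7: 1; order 35: 1.
Total: 4.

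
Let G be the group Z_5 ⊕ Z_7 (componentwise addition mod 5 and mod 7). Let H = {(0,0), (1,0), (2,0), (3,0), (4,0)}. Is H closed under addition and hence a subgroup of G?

Yes

|H| = 5 divides |G| = 35, consistent with Lagrange.
H contains the identity, every element's inverse is in H, and H is closed under +: it is a subgroup.
In fact H = ⟨(4,0)⟩.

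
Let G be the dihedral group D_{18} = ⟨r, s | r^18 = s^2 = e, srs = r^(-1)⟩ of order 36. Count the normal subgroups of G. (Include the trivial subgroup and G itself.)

9

G has 45 subgroups. Checking conjugation-invariance by order — order 1: 1/1 normal; order 2: 1/19 normal; order 3: 1/1 normal; order 4: 0/9 normal; order 6: 1/7 normal; order 9: 1/1 normal; order 12: 0/3 normal; order 18: 3/3 normal; order 36: 1/1 normal.
Total normal subgroups: 9.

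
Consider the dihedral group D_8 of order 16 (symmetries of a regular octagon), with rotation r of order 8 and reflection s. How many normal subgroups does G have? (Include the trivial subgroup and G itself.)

7

G has 19 subgroups. Checking conjugation-invariance by order — order 1: 1/1 normal; order 2: 1/9 normal; order 4: 1/5 normal; order 8: 3/3 normal; order 16: 1/1 normal.
Total normal subgroups: 7.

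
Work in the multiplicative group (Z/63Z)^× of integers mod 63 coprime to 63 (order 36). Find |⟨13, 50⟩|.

|⟨13⟩| = 6 and |⟨50⟩| = 6, so |H| is a multiple of lcm(6, 6) = 6 and divides |G| = 36.
Closing under the operation: H = {1, 8, 13, 20, 22, 29, 34, 41, 43, 50, 55, 62}, so |H| = 12.

12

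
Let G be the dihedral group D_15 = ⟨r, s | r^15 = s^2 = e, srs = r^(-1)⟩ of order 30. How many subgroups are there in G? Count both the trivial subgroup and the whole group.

|G| = 30, so by Lagrange every subgroup order divides 30. Divisors: 1, 2, 3, 5, 6, 10, 15, 30.
Subgroups by order — order 1: 1; order 2: 15; order 3: 1; order 5: 1; order 6: 5; order 10: 3; order 15: 1; order 30: 1.
Total: 1 + 15 + 1 + 1 + 5 + 3 + 1 + 1 = 28.

28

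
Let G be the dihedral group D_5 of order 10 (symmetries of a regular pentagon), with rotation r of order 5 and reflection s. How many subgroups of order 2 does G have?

5

|G| = 10 and 2 | 10, so subgroups of order 2 are possible by Lagrange.
The subgroups of order 2 are: {e, r^2s}; {e, r^3s}; {e, r^4s}; {e, rs}; … (5 in all).
So G has 5 subgroups of order 2.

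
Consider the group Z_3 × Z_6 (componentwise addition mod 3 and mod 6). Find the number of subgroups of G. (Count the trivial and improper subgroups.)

12

|G| = 18, so by Lagrange every subgroup order divides 18. Divisors: 1, 2, 3, 6, 9, 18.
Subgroups by order — order 1: 1; order 2: 1; order 3: 4; order 6: 4; order 9: 1; order 18: 1.
Total: 1 + 1 + 4 + 4 + 1 + 1 = 12.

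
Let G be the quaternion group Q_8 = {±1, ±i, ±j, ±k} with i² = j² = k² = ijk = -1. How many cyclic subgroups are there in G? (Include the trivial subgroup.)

Group the elements of G by the cyclic subgroup they generate; each cyclic subgroup of order d accounts for φ(d) elements.
Cyclic subgroups by order — order 1: 1; order 2: 1; order 4: 3.
Total: 5.

5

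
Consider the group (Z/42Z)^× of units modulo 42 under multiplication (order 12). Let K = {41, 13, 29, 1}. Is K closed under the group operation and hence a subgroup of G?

|K| = 4 divides |G| = 12, consistent with Lagrange.
K contains the identity, every element's inverse is in K, and K is closed under ·: it is a subgroup.

Yes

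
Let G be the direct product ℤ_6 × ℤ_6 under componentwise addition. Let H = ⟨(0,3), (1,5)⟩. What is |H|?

12

|⟨(0,3)⟩| = 2 and |⟨(1,5)⟩| = 6, so |H| is a multiple of lcm(2, 6) = 6 and divides |G| = 36.
Closing under the operation: H = {(0,0), (0,3), (1,2), (1,5), (2,1), (2,4), (3,0), (3,3), (4,2), (4,5), (5,1), (5,4)}, so |H| = 12.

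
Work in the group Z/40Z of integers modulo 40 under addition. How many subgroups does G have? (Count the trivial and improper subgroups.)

Subgroups of the cyclic group Z/40Z correspond bijectively to divisors of 40.
Divisors of 40: 1, 2, 4, 5, 8, 10, 20, 40.
So Z/40Z has 8 subgroups.

8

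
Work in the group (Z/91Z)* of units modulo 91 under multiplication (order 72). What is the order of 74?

3

Compute successive powers of 74 mod 91: 74, 16, 1; 74^3 ≡ 1 (mod 91).
So |⟨74⟩| = 3.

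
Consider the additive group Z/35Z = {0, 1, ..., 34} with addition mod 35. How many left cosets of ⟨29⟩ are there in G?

1

|⟨29⟩| = 35 and |G| = 35.
By Lagrange, [G : H] = |G|/|H| = 35/35 = 1.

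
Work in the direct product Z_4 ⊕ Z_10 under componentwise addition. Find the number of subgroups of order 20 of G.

|G| = 40 and 20 | 40, so subgroups of order 20 are possible by Lagrange.
The subgroups of order 20 are: {(0,0), (0,1), (0,2), (0,3), (0,4), (0,5), (0,6), (0,7), (0,8), (0,9), (2,0), (2,1), (2,2), (2,3), (2,4), (2,5), (2,6), (2,7), (2,8), (2,9)}; {(0,0), (0,2), (0,4), (0,6), (0,8), (1,0), (1,2), (1,4), (1,6), (1,8), (2,0), (2,2), (2,4), (2,6), (2,8), (3,0), (3,2), (3,4), (3,6), (3,8)}; {(0,0), (0,2), (0,4), (0,6), (0,8), (1,1), (1,3), (1,5), (1,7), (1,9), (2,0), (2,2), (2,4), (2,6), (2,8), (3,1), (3,3), (3,5), (3,7), (3,9)}.
So G has 3 subgroups of order 20.

3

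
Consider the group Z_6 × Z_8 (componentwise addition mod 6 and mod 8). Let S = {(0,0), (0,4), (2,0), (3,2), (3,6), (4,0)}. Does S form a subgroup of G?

Closure fails: (4,0) + (0,4) = (4,4) ∉ S. So S is not a subgroup.

No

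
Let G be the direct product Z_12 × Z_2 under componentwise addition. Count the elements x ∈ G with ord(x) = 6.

6

An element (a,b) has order lcm(ord(a), ord(b)); count pairs with lcm equal to 6.
Enumerating gives 6 such elements.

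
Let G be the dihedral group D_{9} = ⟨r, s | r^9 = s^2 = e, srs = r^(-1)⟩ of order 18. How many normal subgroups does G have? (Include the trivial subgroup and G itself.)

4

G has 16 subgroups. Checking conjugation-invariance by order — order 1: 1/1 normal; order 2: 0/9 normal; order 3: 1/1 normal; order 6: 0/3 normal; order 9: 1/1 normal; order 18: 1/1 normal.
Total normal subgroups: 4.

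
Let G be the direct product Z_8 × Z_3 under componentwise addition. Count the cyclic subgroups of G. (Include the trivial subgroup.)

8

Group the elements of G by the cyclic subgroup they generate; each cyclic subgroup of order d accounts for φ(d) elements.
Cyclic subgroups by order — order 1: 1; order 2: 1; order 3: 1; order 4: 1; order 6: 1; order 8: 1; order 12: 1; order 24: 1.
Total: 8.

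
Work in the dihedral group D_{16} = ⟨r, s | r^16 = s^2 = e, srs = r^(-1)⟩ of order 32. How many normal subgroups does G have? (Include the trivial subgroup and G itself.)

8

G has 36 subgroups. Checking conjugation-invariance by order — order 1: 1/1 normal; order 2: 1/17 normal; order 4: 1/9 normal; order 8: 1/5 normal; order 16: 3/3 normal; order 32: 1/1 normal.
Total normal subgroups: 8.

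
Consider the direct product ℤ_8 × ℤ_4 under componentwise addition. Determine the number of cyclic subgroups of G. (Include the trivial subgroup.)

A cyclic subgroup of order d is generated by each of its φ(d) elements of order d, so the cyclic subgroups of order d number (#elements of order d)/φ(d).
Cyclic subgroups by order — order 1: 1; order 2: 3; order 4: 6; order 8: 4.
Total: 14.

14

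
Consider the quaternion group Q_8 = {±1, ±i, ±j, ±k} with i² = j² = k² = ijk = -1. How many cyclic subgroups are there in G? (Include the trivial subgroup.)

Each element a generates a cyclic subgroup ⟨a⟩; distinct elements may generate the same one (a cyclic group of order d has φ(d) generators).
Cyclic subgroups by order — order 1: 1; order 2: 1; order 4: 3.
Total: 5.

5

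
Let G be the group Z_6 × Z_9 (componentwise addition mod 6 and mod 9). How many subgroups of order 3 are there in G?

|G| = 54 and 3 | 54, so subgroups of order 3 are possible by Lagrange.
The subgroups of order 3 are: {(0,0), (0,3), (0,6)}; {(0,0), (2,0), (4,0)}; {(0,0), (2,3), (4,6)}; {(0,0), (2,6), (4,3)}.
So G has 4 subgroups of order 3.

4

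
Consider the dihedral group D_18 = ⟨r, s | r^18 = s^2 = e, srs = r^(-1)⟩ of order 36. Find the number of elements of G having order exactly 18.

6

The elements of order 18 are: r, r^5, r^7, r^11, r^13, r^17.
That's 6.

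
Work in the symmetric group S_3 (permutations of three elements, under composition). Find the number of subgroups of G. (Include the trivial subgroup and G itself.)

6

|G| = 6, so by Lagrange every subgroup order divides 6. Divisors: 1, 2, 3, 6.
Subgroups by order — order 1: 1; order 2: 3; order 3: 1; order 6: 1.
Total: 1 + 3 + 1 + 1 = 6.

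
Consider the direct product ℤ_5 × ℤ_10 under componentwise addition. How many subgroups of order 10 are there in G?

6

|G| = 50 and 10 | 50, so subgroups of order 10 are possible by Lagrange.
The subgroups of order 10 are: {(0,0), (0,1), (0,2), (0,3), (0,4), (0,5), (0,6), (0,7), (0,8), (0,9)}; {(0,0), (0,5), (1,0), (1,5), (2,0), (2,5), (3,0), (3,5), (4,0), (4,5)}; {(0,0), (0,5), (1,1), (1,6), (2,2), (2,7), (3,3), (3,8), (4,4), (4,9)}; {(0,0), (0,5), (1,2), (1,7), (2,4), (2,9), (3,1), (3,6), (4,3), (4,8)}; … (6 in all).
So G has 6 subgroups of order 10.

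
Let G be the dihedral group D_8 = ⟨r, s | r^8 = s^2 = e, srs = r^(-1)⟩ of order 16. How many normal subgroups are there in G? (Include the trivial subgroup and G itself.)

7

G has 19 subgroups. Checking conjugation-invariance by order — order 1: 1/1 normal; order 2: 1/9 normal; order 4: 1/5 normal; order 8: 3/3 normal; order 16: 1/1 normal.
Total normal subgroups: 7.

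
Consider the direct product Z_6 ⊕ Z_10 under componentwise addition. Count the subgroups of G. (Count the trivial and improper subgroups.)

|G| = 60, so by Lagrange every subgroup order divides 60. Divisors: 1, 2, 3, 4, 5, 6, 10, 12, 15, 20, 30, 60.
Subgroups by order — order 1: 1; order 2: 3; order 3: 1; order 4: 1; order 5: 1; order 6: 3; order 10: 3; order 12: 1; order 15: 1; order 20: 1; order 30: 3; order 60: 1.
Total: 1 + 3 + 1 + 1 + 1 + 3 + 3 + 1 + 1 + 1 + 3 + 1 = 20.

20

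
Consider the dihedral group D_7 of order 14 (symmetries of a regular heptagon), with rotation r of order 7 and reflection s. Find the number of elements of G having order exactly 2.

7

The elements of order 2 are: s, rs, r^2s, r^3s, r^4s, r^5s, r^6s.
That's 7.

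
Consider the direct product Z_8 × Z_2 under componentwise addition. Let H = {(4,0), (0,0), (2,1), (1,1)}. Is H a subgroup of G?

No

(2,1) ∈ H but its inverse (6,1) ∉ H, so H is not a subgroup.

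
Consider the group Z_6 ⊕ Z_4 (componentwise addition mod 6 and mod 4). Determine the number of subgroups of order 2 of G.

3

|G| = 24 and 2 | 24, so subgroups of order 2 are possible by Lagrange.
The subgroups of order 2 are: {(0,0), (0,2)}; {(0,0), (3,0)}; {(0,0), (3,2)}.
So G has 3 subgroups of order 2.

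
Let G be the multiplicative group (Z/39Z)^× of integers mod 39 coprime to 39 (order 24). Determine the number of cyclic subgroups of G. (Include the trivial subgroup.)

12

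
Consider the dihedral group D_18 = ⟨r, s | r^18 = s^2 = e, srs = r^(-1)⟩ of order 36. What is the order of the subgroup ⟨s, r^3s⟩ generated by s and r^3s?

12

|⟨s⟩| = 2 and |⟨r^3s⟩| = 2, so |H| is a multiple of lcm(2, 2) = 2 and divides |G| = 36.
Closing under the operation: H = {e, r^3, r^6, r^9, r^12, r^15, s, r^3s, r^6s, r^9s, r^12s, r^15s}, so |H| = 12.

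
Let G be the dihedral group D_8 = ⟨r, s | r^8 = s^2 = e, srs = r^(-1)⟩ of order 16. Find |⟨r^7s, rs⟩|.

8

|⟨r^7s⟩| = 2 and |⟨rs⟩| = 2, so |H| is a multiple of lcm(2, 2) = 2 and divides |G| = 16.
Closing under the operation: H = {e, r^2, r^4, r^6, rs, r^3s, r^5s, r^7s}, so |H| = 8.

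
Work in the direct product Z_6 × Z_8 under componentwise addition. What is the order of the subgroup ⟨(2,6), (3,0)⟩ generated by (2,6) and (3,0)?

|⟨(2,6)⟩| = 12 and |⟨(3,0)⟩| = 2, so |H| is a multiple of lcm(12, 2) = 12 and divides |G| = 48.
Closing under the operation: H = {(0,0), (0,2), (0,4), (0,6), (1,0), (1,2), (1,4), (1,6), (2,0), (2,2), (2,4), (2,6), (3,0), (3,2), (3,4), (3,6), (4,0), (4,2), (4,4), (4,6), (5,0), (5,2), (5,4), (5,6)}, so |H| = 24.

24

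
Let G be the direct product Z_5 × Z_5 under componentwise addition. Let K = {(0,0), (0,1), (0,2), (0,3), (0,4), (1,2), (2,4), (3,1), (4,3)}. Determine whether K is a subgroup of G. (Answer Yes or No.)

No

|K| = 9 does not divide |G| = 25, so by Lagrange K is not a subgroup.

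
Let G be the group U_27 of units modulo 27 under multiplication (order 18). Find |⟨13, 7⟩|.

|⟨13⟩| = 9 and |⟨7⟩| = 9, so |H| is a multiple of lcm(9, 9) = 9 and divides |G| = 18.
Closing under the operation: H = {1, 4, 7, 10, 13, 16, 19, 22, 25}, so |H| = 9.

9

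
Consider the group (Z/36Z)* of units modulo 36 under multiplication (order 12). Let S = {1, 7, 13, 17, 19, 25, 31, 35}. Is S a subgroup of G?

|S| = 8 does not divide |G| = 12, so by Lagrange S is not a subgroup.

No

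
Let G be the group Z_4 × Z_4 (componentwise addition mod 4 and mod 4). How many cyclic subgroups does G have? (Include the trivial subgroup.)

Each element a generates a cyclic subgroup ⟨a⟩; distinct elements may generate the same one (a cyclic group of order d has φ(d) generators).
Cyclic subgroups by order — order 1: 1; order 2: 3; order 4: 6.
Total: 10.

10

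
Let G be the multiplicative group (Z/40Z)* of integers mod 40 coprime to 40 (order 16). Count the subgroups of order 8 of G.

7

|G| = 16 and 8 | 16, so subgroups of order 8 are possible by Lagrange.
The subgroups of order 8 are: {1, 7, 9, 11, 13, 19, 23, 37}; {1, 3, 9, 11, 17, 19, 27, 33}; {1, 9, 11, 19, 21, 29, 31, 39}; {1, 9, 13, 17, 21, 29, 33, 37}; … (7 in all).
So G has 7 subgroups of order 8.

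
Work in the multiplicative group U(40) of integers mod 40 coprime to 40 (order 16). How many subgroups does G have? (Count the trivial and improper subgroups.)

27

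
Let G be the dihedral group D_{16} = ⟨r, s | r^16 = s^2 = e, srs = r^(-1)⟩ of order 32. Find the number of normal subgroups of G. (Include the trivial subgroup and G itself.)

8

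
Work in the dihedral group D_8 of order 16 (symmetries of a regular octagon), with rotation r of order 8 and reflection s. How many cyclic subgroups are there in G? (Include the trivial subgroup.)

12

Group the elements of G by the cyclic subgroup they generate; each cyclic subgroup of order d accounts for φ(d) elements.
Cyclic subgroups by order — order 1: 1; order 2: 9; order 4: 1; order 8: 1.
Total: 12.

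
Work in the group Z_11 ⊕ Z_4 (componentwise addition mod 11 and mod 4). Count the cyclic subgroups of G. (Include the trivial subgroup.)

6

Group the elements of G by the cyclic subgroup they generate; each cyclic subgroup of order d accounts for φ(d) elements.
Cyclic subgroups by order — order 1: 1; order 2: 1; order 4: 1; order 11: 1; order 22: 1; order 44: 1.
Total: 6.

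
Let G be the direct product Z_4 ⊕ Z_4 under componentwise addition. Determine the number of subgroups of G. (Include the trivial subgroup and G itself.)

15

|G| = 16, so by Lagrange every subgroup order divides 16. Divisors: 1, 2, 4, 8, 16.
Subgroups by order — order 1: 1; order 2: 3; order 4: 7; order 8: 3; order 16: 1.
Total: 1 + 3 + 7 + 3 + 1 = 15.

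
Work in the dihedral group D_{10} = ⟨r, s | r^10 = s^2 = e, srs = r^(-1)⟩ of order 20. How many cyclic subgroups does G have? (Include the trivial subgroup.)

Each element a generates a cyclic subgroup ⟨a⟩; distinct elements may generate the same one (a cyclic group of order d has φ(d) generators).
Cyclic subgroups by order — order 1: 1; order 2: 11; order 5: 1; order 10: 1.
Total: 14.

14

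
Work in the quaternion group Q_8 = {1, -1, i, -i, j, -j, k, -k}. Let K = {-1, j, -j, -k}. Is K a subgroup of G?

The identity 1 ∉ K, so K is not a subgroup.

No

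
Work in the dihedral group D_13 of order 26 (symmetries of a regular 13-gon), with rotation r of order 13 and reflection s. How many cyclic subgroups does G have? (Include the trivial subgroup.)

Group the elements of G by the cyclic subgroup they generate; each cyclic subgroup of order d accounts for φ(d) elements.
Cyclic subgroups by order — order 1: 1; order 2: 13; order 13: 1.
Total: 15.

15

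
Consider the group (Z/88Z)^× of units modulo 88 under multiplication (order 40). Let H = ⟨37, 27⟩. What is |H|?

|⟨37⟩| = 10 and |⟨27⟩| = 10, so |H| is a multiple of lcm(10, 10) = 10 and divides |G| = 40.
Closing under the operation: H = {1, 3, 5, 9, 15, 23, 25, 27, 31, 37, 45, 47, 49, 53, 59, 67, 69, 71, 75, 81}, so |H| = 20.

20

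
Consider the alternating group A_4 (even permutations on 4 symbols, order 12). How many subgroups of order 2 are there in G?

3

|G| = 12 and 2 | 12, so subgroups of order 2 are possible by Lagrange.
The subgroups of order 2 are: {e, (1 2)(3 4)}; {e, (1 3)(2 4)}; {e, (1 4)(2 3)}.
So G has 3 subgroups of order 2.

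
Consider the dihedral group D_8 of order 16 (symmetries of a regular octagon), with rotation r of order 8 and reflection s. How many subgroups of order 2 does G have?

|G| = 16 and 2 | 16, so subgroups of order 2 are possible by Lagrange.
The subgroups of order 2 are: {e, r^2s}; {e, r^3s}; {e, r^4}; {e, r^4s}; … (9 in all).
So G has 9 subgroups of order 2.

9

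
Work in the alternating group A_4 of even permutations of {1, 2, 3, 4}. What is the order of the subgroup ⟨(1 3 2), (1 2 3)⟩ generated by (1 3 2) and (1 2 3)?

|⟨(1 3 2)⟩| = 3 and |⟨(1 2 3)⟩| = 3, so |H| is a multiple of lcm(3, 3) = 3 and divides |G| = 12.
Closing under the operation: H = {e, (1 2 3), (1 3 2)}, so |H| = 3.

3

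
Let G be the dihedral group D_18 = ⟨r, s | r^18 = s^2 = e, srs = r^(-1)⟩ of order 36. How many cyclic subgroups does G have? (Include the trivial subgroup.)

24

A cyclic subgroup of order d is generated by each of its φ(d) elements of order d, so the cyclic subgroups of order d number (#elements of order d)/φ(d).
Cyclic subgroups by order — order 1: 1; order 2: 19; order 3: 1; order 6: 1; order 9: 1; order 18: 1.
Total: 24.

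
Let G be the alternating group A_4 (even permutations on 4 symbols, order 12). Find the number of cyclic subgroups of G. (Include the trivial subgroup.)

8

A cyclic subgroup of order d is generated by each of its φ(d) elements of order d, so the cyclic subgroups of order d number (#elements of order d)/φ(d).
Cyclic subgroups by order — order 1: 1; order 2: 3; order 3: 4.
Total: 8.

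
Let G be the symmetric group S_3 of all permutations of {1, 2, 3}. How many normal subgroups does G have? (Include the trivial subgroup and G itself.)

G has 6 subgroups. Checking conjugation-invariance by order — order 1: 1/1 normal; order 2: 0/3 normal; order 3: 1/1 normal; order 6: 1/1 normal.
Total normal subgroups: 3.

3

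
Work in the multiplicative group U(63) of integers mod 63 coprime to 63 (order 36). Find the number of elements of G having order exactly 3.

8

The elements of order 3 are: 4, 16, 22, 25, 37, 43, 46, 58.
That's 8.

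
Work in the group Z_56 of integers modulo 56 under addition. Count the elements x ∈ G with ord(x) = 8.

In a cyclic group of order 56, the number of elements of order d (for d | 56) is φ(d).
φ(8) = 4.

4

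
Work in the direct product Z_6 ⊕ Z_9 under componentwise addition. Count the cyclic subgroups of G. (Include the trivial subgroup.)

16

Group the elements of G by the cyclic subgroup they generate; each cyclic subgroup of order d accounts for φ(d) elements.
Cyclic subgroups by order — order 1: 1; order 2: 1; order 3: 4; order 6: 4; order 9: 3; order 18: 3.
Total: 16.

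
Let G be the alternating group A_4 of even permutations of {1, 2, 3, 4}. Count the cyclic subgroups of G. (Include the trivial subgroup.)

A cyclic subgroup of order d is generated by each of its φ(d) elements of order d, so the cyclic subgroups of order d number (#elements of order d)/φ(d).
Cyclic subgroups by order — order 1: 1; order 2: 3; order 3: 4.
Total: 8.

8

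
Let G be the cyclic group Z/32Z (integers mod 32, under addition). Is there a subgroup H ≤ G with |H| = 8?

Yes

8 | 32. A subgroup of order 8 is {0, 4, 8, 12, 16, 20, 24, 28}.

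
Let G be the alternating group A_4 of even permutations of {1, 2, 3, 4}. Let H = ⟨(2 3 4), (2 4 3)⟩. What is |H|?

3

|⟨(2 3 4)⟩| = 3 and |⟨(2 4 3)⟩| = 3, so |H| is a multiple of lcm(3, 3) = 3 and divides |G| = 12.
Closing under the operation: H = {e, (2 3 4), (2 4 3)}, so |H| = 3.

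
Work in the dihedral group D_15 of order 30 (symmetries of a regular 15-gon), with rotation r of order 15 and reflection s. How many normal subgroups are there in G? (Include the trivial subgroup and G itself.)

G has 28 subgroups. Checking conjugation-invariance by order — order 1: 1/1 normal; order 2: 0/15 normal; order 3: 1/1 normal; order 5: 1/1 normal; order 6: 0/5 normal; order 10: 0/3 normal; order 15: 1/1 normal; order 30: 1/1 normal.
Total normal subgroups: 5.

5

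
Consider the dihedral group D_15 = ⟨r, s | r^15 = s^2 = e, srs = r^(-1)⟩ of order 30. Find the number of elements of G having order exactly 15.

8

The elements of order 15 are: r, r^2, r^4, r^7, r^8, r^11, r^13, r^14.
That's 8.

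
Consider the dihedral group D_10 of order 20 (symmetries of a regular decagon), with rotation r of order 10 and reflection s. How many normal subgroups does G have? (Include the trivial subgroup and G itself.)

7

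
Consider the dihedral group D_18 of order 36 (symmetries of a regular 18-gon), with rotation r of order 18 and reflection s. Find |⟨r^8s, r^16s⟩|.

|⟨r^8s⟩| = 2 and |⟨r^16s⟩| = 2, so |H| is a multiple of lcm(2, 2) = 2 and divides |G| = 36.
Closing under the operation: H = {e, r^2, r^4, r^6, r^8, r^10, r^12, r^14, r^16, s, r^2s, r^4s, r^6s, r^8s, r^10s, r^12s, r^14s, r^16s}, so |H| = 18.

18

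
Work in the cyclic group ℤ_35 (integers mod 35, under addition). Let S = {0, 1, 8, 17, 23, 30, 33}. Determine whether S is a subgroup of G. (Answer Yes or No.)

1 ∈ S but its inverse 34 ∉ S, so S is not a subgroup.

No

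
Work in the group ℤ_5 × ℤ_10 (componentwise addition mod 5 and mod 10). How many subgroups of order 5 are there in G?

6

|G| = 50 and 5 | 50, so subgroups of order 5 are possible by Lagrange.
The subgroups of order 5 are: {(0,0), (0,2), (0,4), (0,6), (0,8)}; {(0,0), (1,0), (2,0), (3,0), (4,0)}; {(0,0), (1,2), (2,4), (3,6), (4,8)}; {(0,0), (1,4), (2,8), (3,2), (4,6)}; … (6 in all).
So G has 6 subgroups of order 5.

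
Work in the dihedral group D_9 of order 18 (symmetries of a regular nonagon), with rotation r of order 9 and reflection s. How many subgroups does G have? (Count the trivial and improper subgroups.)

|G| = 18, so by Lagrange every subgroup order divides 18. Divisors: 1, 2, 3, 6, 9, 18.
Subgroups by order — order 1: 1; order 2: 9; order 3: 1; order 6: 3; order 9: 1; order 18: 1.
Total: 1 + 9 + 1 + 3 + 1 + 1 = 16.

16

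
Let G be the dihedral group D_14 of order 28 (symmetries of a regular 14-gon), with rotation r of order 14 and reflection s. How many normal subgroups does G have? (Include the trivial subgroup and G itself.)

7

G has 28 subgroups. Checking conjugation-invariance by order — order 1: 1/1 normal; order 2: 1/15 normal; order 4: 0/7 normal; order 7: 1/1 normal; order 14: 3/3 normal; order 28: 1/1 normal.
Total normal subgroups: 7.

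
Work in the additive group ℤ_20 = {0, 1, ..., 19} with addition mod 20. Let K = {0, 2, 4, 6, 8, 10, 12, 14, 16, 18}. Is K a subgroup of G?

|K| = 10 divides |G| = 20, consistent with Lagrange.
K contains the identity, every element's inverse is in K, and K is closed under +: it is a subgroup.
In fact K = ⟨2⟩.

Yes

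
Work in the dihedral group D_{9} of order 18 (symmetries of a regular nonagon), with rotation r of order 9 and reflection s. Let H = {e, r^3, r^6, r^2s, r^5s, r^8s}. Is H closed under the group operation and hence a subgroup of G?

|H| = 6 divides |G| = 18, consistent with Lagrange.
H contains the identity, every element's inverse is in H, and H is closed under ·: it is a subgroup.

Yes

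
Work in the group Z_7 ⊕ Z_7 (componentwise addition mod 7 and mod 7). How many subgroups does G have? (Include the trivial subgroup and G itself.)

10

|G| = 49, so by Lagrange every subgroup order divides 49. Divisors: 1, 7, 49.
Subgroups by order — order 1: 1; order 7: 8; order 49: 1.
Total: 1 + 8 + 1 = 10.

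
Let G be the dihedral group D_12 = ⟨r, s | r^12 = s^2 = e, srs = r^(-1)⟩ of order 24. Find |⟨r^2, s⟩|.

|⟨r^2⟩| = 6 and |⟨s⟩| = 2, so |H| is a multiple of lcm(6, 2) = 6 and divides |G| = 24.
Closing under the operation: H = {e, r^2, r^4, r^6, r^8, r^10, s, r^2s, r^4s, r^6s, r^8s, r^10s}, so |H| = 12.

12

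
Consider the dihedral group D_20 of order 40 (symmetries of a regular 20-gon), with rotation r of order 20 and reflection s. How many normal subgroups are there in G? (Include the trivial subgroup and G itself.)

9

G has 48 subgroups. Checking conjugation-invariance by order — order 1: 1/1 normal; order 2: 1/21 normal; order 4: 1/11 normal; order 5: 1/1 normal; order 8: 0/5 normal; order 10: 1/5 normal; order 20: 3/3 normal; order 40: 1/1 normal.
Total normal subgroups: 9.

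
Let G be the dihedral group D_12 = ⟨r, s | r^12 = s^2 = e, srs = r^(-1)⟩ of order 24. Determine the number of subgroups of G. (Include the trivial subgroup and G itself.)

|G| = 24, so by Lagrange every subgroup order divides 24. Divisors: 1, 2, 3, 4, 6, 8, 12, 24.
Subgroups by order — order 1: 1; order 2: 13; order 3: 1; order 4: 7; order 6: 5; order 8: 3; order 12: 3; order 24: 1.
Total: 1 + 13 + 1 + 7 + 5 + 3 + 3 + 1 = 34.

34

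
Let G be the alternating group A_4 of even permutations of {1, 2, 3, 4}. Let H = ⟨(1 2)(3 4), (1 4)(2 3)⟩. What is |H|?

4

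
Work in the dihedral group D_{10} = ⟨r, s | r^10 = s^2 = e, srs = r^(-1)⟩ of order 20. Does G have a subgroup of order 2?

Yes

2 | 20. A subgroup of order 2 is {e, r^2s}.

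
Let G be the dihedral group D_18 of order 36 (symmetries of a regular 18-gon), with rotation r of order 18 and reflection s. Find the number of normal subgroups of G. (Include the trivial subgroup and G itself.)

9

G has 45 subgroups. Checking conjugation-invariance by order — order 1: 1/1 normal; order 2: 1/19 normal; order 3: 1/1 normal; order 4: 0/9 normal; order 6: 1/7 normal; order 9: 1/1 normal; order 12: 0/3 normal; order 18: 3/3 normal; order 36: 1/1 normal.
Total normal subgroups: 9.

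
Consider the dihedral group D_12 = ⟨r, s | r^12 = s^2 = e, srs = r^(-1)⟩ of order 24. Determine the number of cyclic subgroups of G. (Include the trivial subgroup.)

Each element a generates a cyclic subgroup ⟨a⟩; distinct elements may generate the same one (a cyclic group of order d has φ(d) generators).
Cyclic subgroups by order — order 1: 1; order 2: 13; order 3: 1; order 4: 1; order 6: 1; order 12: 1.
Total: 18.

18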